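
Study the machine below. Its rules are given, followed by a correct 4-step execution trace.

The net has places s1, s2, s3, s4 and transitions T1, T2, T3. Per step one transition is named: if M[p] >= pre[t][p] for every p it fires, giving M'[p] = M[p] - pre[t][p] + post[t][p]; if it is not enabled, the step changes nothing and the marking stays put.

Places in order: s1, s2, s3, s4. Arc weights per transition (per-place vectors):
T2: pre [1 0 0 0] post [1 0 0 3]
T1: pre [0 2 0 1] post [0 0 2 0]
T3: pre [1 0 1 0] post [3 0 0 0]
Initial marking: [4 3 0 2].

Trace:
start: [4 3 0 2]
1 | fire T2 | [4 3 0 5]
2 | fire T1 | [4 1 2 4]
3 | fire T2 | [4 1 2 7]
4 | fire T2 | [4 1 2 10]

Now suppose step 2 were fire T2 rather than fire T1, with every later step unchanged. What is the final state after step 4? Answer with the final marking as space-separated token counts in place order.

4 3 0 14

(re-executing from step 2 with the substitution; state before step 2: [4 3 0 5])
2 | fire T2 | [4 3 0 8]
3 | fire T2 | [4 3 0 11]
4 | fire T2 | [4 3 0 14]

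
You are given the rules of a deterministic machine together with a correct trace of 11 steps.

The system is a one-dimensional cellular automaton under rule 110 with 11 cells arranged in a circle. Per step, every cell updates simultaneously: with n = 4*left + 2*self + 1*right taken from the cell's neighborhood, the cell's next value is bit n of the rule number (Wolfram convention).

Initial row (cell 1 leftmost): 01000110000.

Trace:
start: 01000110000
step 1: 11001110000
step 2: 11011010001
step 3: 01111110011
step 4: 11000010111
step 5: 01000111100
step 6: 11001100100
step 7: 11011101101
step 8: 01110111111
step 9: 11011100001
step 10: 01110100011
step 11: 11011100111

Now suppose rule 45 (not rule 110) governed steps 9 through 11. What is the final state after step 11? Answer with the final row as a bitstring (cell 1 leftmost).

(re-executing steps 9..11 under rule 45; state before step 9: 01110111111)
step 9: 11001100000
step 10: 10001001110
step 11: 10101001001

10101001001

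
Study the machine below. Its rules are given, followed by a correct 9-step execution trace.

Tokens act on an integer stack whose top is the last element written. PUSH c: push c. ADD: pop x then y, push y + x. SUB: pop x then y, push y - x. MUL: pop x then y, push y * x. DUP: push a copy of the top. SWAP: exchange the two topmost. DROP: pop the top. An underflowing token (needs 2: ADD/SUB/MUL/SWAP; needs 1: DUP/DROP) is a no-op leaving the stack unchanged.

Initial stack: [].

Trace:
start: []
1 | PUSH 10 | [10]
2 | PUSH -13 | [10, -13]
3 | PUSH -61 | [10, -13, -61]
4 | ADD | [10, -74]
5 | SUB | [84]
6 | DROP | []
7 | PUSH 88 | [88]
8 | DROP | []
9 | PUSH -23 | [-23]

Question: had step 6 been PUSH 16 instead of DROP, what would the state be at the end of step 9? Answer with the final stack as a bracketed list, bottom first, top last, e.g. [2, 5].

(re-executing from step 6 with the substitution; state before step 6: [84])
6 | PUSH 16 | [84, 16]
7 | PUSH 88 | [84, 16, 88]
8 | DROP | [84, 16]
9 | PUSH -23 | [84, 16, -23]

[84, 16, -23]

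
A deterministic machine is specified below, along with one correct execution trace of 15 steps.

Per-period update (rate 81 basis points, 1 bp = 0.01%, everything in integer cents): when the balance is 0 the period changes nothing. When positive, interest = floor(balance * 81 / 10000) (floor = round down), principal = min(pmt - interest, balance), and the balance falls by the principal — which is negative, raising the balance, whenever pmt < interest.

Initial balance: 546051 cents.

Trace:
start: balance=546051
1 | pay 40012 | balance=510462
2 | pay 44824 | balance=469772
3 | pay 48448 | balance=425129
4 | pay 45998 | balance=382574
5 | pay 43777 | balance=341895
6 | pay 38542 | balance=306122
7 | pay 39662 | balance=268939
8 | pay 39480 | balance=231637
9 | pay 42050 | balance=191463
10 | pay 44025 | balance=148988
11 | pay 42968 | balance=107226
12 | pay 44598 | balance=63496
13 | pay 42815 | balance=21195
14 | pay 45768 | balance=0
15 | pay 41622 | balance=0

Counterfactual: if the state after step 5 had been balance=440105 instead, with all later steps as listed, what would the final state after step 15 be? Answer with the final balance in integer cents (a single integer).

state after step 5 := balance=440105
6 | pay 38542 | balance=405127
7 | pay 39662 | balance=368746
8 | pay 39480 | balance=332252
9 | pay 42050 | balance=292893
10 | pay 44025 | balance=251240
11 | pay 42968 | balance=210307
12 | pay 44598 | balance=167412
13 | pay 42815 | balance=125953
14 | pay 45768 | balance=81205
15 | pay 41622 | balance=40240

40240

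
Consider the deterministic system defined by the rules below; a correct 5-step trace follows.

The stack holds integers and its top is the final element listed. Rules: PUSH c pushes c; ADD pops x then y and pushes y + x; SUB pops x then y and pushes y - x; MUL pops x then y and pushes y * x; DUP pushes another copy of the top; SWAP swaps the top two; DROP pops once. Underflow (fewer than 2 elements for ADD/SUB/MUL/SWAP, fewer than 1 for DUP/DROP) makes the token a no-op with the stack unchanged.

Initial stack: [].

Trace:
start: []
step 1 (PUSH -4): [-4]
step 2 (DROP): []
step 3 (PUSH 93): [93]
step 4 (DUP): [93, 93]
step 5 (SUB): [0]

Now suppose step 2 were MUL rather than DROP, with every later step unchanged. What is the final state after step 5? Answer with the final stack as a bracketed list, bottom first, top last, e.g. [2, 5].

(re-executing from step 2 with the substitution; state before step 2: [-4])
step 2 (MUL): [-4]
step 3 (PUSH 93): [-4, 93]
step 4 (DUP): [-4, 93, 93]
step 5 (SUB): [-4, 0]

[-4, 0]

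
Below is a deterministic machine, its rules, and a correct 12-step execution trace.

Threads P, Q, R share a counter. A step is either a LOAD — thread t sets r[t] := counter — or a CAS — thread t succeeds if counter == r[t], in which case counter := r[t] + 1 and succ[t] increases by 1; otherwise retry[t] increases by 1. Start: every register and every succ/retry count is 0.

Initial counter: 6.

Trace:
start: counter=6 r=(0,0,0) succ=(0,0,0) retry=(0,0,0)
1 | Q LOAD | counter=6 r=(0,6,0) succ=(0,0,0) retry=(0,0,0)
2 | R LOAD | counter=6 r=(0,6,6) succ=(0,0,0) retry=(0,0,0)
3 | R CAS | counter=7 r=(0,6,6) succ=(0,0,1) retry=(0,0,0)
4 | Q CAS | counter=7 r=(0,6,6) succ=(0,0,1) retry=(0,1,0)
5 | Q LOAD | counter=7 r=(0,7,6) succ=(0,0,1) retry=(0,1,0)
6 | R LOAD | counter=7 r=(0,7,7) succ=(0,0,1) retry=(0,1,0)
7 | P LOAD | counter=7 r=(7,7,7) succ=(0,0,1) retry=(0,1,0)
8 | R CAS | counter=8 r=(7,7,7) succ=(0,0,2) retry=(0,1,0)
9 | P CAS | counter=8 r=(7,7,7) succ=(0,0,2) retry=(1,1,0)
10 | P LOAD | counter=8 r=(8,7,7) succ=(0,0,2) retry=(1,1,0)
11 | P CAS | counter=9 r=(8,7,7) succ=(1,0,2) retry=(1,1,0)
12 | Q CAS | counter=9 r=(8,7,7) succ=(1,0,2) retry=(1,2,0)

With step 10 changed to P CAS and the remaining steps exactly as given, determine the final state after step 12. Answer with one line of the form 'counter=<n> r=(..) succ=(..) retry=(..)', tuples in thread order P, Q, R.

(re-executing from step 10 with the substitution; state before step 10: counter=8 r=(7,7,7) succ=(0,0,2) retry=(1,1,0))
10 | P CAS | counter=8 r=(7,7,7) succ=(0,0,2) retry=(2,1,0)
11 | P CAS | counter=8 r=(7,7,7) succ=(0,0,2) retry=(3,1,0)
12 | Q CAS | counter=8 r=(7,7,7) succ=(0,0,2) retry=(3,2,0)

counter=8 r=(7,7,7) succ=(0,0,2) retry=(3,2,0)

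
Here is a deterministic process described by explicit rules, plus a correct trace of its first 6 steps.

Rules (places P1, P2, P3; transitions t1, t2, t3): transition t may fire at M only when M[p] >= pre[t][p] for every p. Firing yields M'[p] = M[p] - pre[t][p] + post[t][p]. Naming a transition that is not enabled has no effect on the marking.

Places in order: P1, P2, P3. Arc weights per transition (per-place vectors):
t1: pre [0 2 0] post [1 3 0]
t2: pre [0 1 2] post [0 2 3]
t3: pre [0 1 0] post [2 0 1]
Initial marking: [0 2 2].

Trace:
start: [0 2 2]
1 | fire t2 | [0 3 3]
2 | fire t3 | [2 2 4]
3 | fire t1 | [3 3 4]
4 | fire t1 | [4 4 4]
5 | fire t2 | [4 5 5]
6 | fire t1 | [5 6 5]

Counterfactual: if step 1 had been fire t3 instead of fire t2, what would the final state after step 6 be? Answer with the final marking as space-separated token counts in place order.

(re-executing from step 1 with the substitution; state before step 1: [0 2 2])
1 | fire t3 | [2 1 3]
2 | fire t3 | [4 0 4]
3 | fire t1 | [4 0 4]
4 | fire t1 | [4 0 4]
5 | fire t2 | [4 0 4]
6 | fire t1 | [4 0 4]

4 0 4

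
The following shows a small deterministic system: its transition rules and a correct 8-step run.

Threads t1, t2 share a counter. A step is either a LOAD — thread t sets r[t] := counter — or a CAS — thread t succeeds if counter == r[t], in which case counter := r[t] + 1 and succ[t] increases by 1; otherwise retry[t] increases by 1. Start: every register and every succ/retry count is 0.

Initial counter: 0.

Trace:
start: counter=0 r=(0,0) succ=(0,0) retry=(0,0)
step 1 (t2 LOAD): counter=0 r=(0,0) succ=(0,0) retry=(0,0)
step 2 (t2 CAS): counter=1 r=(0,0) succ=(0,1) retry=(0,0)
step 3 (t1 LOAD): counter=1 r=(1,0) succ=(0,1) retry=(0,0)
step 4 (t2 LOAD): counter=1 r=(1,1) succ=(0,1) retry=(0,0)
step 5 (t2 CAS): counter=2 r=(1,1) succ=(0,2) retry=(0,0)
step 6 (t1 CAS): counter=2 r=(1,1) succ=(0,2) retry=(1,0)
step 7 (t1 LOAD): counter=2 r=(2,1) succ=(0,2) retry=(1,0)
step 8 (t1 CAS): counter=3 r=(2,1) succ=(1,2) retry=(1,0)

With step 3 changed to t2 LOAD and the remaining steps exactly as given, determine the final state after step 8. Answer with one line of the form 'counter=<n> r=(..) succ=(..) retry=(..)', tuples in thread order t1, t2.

(re-executing from step 3 with the substitution; state before step 3: counter=1 r=(0,0) succ=(0,1) retry=(0,0))
step 3 (t2 LOAD): counter=1 r=(0,1) succ=(0,1) retry=(0,0)
step 4 (t2 LOAD): counter=1 r=(0,1) succ=(0,1) retry=(0,0)
step 5 (t2 CAS): counter=2 r=(0,1) succ=(0,2) retry=(0,0)
step 6 (t1 CAS): counter=2 r=(0,1) succ=(0,2) retry=(1,0)
step 7 (t1 LOAD): counter=2 r=(2,1) succ=(0,2) retry=(1,0)
step 8 (t1 CAS): counter=3 r=(2,1) succ=(1,2) retry=(1,0)

counter=3 r=(2,1) succ=(1,2) retry=(1,0)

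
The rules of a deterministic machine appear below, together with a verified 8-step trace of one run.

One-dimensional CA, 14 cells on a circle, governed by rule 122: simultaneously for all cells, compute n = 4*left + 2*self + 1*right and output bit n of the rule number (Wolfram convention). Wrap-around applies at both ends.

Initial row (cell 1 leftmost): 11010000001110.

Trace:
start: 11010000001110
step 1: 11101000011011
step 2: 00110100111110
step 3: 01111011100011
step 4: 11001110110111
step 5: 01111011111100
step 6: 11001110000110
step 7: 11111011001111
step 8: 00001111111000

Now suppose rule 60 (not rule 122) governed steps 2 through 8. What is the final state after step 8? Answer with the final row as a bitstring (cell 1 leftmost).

(re-executing steps 2..8 under rule 60; state before step 2: 11101000011011)
step 2: 00011100010110
step 3: 00010010011101
step 4: 10011011010011
step 5: 01010110111010
step 6: 01111101100111
step 7: 11000011010100
step 8: 10100010111110

10100010111110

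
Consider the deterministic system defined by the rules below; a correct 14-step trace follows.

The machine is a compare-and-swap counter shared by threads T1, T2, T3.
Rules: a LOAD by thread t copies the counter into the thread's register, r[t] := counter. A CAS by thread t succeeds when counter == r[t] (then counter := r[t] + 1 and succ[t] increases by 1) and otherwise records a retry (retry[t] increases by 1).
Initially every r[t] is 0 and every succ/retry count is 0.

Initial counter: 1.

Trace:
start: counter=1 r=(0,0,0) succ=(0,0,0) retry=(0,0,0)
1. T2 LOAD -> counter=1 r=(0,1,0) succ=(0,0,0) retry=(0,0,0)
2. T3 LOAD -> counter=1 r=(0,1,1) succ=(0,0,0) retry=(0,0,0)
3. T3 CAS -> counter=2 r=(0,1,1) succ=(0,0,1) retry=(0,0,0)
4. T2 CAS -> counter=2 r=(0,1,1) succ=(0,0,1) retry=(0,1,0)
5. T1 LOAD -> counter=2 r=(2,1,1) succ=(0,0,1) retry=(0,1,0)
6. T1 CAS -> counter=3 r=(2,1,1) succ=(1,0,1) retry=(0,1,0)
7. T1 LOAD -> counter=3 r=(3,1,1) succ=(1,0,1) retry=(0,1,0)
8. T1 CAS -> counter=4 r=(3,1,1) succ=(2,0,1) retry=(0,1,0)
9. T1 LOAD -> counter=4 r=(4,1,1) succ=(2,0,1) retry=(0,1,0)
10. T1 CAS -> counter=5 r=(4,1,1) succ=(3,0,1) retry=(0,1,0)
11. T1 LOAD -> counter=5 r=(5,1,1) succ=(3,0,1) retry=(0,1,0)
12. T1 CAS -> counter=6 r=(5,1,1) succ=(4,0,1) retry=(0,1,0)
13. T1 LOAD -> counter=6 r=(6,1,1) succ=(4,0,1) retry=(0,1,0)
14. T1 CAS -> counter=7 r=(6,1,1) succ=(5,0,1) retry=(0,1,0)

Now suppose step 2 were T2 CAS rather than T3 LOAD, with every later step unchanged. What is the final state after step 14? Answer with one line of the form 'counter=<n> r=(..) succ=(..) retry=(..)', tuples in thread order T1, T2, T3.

counter=7 r=(6,1,0) succ=(5,1,0) retry=(0,1,1)

(re-executing from step 2 with the substitution; state before step 2: counter=1 r=(0,1,0) succ=(0,0,0) retry=(0,0,0))
2. T2 CAS -> counter=2 r=(0,1,0) succ=(0,1,0) retry=(0,0,0)
3. T3 CAS -> counter=2 r=(0,1,0) succ=(0,1,0) retry=(0,0,1)
4. T2 CAS -> counter=2 r=(0,1,0) succ=(0,1,0) retry=(0,1,1)
5. T1 LOAD -> counter=2 r=(2,1,0) succ=(0,1,0) retry=(0,1,1)
6. T1 CAS -> counter=3 r=(2,1,0) succ=(1,1,0) retry=(0,1,1)
7. T1 LOAD -> counter=3 r=(3,1,0) succ=(1,1,0) retry=(0,1,1)
8. T1 CAS -> counter=4 r=(3,1,0) succ=(2,1,0) retry=(0,1,1)
9. T1 LOAD -> counter=4 r=(4,1,0) succ=(2,1,0) retry=(0,1,1)
10. T1 CAS -> counter=5 r=(4,1,0) succ=(3,1,0) retry=(0,1,1)
11. T1 LOAD -> counter=5 r=(5,1,0) succ=(3,1,0) retry=(0,1,1)
12. T1 CAS -> counter=6 r=(5,1,0) succ=(4,1,0) retry=(0,1,1)
13. T1 LOAD -> counter=6 r=(6,1,0) succ=(4,1,0) retry=(0,1,1)
14. T1 CAS -> counter=7 r=(6,1,0) succ=(5,1,0) retry=(0,1,1)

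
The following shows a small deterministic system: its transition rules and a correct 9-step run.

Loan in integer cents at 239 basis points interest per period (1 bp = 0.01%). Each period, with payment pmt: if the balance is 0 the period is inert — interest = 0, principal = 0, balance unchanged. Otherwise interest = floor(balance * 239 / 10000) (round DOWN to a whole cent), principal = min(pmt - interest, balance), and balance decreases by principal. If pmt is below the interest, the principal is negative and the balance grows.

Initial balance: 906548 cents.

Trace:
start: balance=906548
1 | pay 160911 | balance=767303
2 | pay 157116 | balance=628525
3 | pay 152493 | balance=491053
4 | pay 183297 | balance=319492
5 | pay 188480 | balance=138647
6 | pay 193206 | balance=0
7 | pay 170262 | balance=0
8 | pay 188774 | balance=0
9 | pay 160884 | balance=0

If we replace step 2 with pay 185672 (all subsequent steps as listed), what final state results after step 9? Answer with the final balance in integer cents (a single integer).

0

(re-executing from step 2 with the substitution; state before step 2: balance=767303)
2 | pay 185672 | balance=599969
3 | pay 152493 | balance=461815
4 | pay 183297 | balance=289555
5 | pay 188480 | balance=107995
6 | pay 193206 | balance=0
7 | pay 170262 | balance=0
8 | pay 188774 | balance=0
9 | pay 160884 | balance=0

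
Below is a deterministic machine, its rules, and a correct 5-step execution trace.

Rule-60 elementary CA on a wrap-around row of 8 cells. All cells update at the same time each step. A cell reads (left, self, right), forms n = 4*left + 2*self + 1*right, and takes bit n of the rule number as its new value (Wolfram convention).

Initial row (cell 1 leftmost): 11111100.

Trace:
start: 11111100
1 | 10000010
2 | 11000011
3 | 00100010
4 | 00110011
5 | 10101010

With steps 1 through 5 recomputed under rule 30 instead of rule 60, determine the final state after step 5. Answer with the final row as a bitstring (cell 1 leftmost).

10011111

(re-executing steps 1..5 under rule 30; state before step 1: 11111100)
1 | 10000011
2 | 01000110
3 | 11101101
4 | 00001001
5 | 10011111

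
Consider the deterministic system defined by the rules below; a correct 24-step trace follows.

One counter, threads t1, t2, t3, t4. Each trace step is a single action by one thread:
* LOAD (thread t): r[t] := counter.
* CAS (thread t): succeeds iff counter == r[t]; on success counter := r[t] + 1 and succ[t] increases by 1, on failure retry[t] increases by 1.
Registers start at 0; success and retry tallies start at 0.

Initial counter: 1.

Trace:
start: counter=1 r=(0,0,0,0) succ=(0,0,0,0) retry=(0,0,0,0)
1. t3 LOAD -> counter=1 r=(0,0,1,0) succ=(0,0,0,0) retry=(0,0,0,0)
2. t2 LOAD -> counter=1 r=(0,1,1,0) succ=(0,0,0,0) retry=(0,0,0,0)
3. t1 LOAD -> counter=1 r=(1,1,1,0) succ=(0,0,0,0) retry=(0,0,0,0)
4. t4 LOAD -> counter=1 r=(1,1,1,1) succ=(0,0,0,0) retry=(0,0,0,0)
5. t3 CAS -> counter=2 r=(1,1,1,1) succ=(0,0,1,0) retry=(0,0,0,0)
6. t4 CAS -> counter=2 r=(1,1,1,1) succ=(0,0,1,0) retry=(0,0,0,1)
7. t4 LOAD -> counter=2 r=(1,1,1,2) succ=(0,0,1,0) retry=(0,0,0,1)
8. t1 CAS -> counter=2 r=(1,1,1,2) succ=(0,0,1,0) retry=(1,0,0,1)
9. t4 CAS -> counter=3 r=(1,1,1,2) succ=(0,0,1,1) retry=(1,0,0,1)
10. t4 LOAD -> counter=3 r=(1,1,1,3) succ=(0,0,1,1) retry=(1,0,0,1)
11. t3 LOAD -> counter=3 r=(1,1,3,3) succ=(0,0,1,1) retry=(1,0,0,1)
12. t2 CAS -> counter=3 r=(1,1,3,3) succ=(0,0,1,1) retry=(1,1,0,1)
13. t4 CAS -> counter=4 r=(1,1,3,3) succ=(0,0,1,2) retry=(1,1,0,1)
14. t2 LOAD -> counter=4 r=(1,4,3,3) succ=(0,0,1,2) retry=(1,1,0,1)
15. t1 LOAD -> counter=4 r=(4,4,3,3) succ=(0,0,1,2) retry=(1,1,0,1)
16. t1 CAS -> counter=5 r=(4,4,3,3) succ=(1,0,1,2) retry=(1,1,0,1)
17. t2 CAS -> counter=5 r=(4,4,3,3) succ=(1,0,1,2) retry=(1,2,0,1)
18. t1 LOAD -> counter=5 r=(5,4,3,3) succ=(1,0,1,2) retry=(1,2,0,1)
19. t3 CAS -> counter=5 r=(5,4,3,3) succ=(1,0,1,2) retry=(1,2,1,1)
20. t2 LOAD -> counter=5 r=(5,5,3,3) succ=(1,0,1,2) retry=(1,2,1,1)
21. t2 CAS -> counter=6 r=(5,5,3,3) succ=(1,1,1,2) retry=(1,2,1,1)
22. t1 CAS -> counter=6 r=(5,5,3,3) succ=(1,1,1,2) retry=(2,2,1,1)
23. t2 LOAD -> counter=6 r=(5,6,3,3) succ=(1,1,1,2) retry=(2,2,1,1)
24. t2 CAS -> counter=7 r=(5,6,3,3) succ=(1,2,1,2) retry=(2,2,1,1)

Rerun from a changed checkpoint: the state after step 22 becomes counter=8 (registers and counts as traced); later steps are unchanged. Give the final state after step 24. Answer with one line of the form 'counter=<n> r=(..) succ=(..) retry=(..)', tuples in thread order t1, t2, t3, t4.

counter=9 r=(5,8,3,3) succ=(1,2,1,2) retry=(2,2,1,1)

state after step 22 := counter=8 r=(5,5,3,3) succ=(1,1,1,2) retry=(2,2,1,1)
23. t2 LOAD -> counter=8 r=(5,8,3,3) succ=(1,1,1,2) retry=(2,2,1,1)
24. t2 CAS -> counter=9 r=(5,8,3,3) succ=(1,2,1,2) retry=(2,2,1,1)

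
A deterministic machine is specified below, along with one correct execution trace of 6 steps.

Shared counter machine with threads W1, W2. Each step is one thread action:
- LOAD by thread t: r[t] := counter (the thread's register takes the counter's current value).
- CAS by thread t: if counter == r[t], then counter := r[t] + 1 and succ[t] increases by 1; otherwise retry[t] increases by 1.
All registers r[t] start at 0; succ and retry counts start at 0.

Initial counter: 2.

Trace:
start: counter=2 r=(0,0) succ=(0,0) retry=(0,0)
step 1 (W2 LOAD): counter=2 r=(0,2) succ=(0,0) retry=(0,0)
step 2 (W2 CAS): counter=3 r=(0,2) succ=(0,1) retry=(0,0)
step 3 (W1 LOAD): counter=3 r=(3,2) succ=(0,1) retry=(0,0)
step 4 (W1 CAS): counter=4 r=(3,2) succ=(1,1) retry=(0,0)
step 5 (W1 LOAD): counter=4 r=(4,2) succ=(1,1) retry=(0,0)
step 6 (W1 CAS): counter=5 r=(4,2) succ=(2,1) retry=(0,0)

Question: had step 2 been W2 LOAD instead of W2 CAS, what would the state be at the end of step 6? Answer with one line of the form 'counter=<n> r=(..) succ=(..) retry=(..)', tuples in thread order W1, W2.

(re-executing from step 2 with the substitution; state before step 2: counter=2 r=(0,2) succ=(0,0) retry=(0,0))
step 2 (W2 LOAD): counter=2 r=(0,2) succ=(0,0) retry=(0,0)
step 3 (W1 LOAD): counter=2 r=(2,2) succ=(0,0) retry=(0,0)
step 4 (W1 CAS): counter=3 r=(2,2) succ=(1,0) retry=(0,0)
step 5 (W1 LOAD): counter=3 r=(3,2) succ=(1,0) retry=(0,0)
step 6 (W1 CAS): counter=4 r=(3,2) succ=(2,0) retry=(0,0)

counter=4 r=(3,2) succ=(2,0) retry=(0,0)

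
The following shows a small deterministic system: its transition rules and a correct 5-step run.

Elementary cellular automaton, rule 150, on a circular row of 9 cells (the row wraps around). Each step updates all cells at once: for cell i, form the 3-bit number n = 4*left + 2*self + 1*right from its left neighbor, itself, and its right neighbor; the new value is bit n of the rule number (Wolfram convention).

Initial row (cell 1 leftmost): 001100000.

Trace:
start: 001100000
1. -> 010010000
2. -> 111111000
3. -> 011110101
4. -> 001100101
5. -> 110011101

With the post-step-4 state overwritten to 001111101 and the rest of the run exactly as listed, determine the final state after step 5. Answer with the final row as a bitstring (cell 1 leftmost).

110111001

state after step 4 := 001111101
5. -> 110111001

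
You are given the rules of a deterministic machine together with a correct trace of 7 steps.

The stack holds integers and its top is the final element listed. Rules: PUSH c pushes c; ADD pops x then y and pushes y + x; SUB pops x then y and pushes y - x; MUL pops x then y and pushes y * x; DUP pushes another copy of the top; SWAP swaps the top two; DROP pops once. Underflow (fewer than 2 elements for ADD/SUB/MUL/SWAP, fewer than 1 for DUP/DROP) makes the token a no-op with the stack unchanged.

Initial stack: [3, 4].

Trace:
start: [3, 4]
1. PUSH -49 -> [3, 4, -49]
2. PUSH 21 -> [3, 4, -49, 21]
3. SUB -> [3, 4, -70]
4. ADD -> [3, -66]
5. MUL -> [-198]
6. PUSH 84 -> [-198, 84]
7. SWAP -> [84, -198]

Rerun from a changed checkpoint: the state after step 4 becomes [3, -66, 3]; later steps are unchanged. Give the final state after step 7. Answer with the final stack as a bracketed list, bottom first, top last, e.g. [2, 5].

[3, 84, -198]

state after step 4 := [3, -66, 3]
5. MUL -> [3, -198]
6. PUSH 84 -> [3, -198, 84]
7. SWAP -> [3, 84, -198]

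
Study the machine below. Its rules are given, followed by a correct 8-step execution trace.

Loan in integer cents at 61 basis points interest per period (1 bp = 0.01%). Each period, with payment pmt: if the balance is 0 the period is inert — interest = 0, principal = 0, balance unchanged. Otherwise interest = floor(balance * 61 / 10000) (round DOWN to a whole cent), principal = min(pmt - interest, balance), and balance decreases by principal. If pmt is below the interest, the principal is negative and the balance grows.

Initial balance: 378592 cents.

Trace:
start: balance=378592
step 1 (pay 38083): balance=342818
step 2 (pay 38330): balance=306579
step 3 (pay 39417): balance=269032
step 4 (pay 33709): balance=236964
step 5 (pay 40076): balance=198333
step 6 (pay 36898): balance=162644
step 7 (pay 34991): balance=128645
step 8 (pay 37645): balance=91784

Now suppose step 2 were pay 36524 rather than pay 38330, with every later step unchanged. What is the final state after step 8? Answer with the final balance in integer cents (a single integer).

(re-executing from step 2 with the substitution; state before step 2: balance=342818)
step 2 (pay 36524): balance=308385
step 3 (pay 39417): balance=270849
step 4 (pay 33709): balance=238792
step 5 (pay 40076): balance=200172
step 6 (pay 36898): balance=164495
step 7 (pay 34991): balance=130507
step 8 (pay 37645): balance=93658

93658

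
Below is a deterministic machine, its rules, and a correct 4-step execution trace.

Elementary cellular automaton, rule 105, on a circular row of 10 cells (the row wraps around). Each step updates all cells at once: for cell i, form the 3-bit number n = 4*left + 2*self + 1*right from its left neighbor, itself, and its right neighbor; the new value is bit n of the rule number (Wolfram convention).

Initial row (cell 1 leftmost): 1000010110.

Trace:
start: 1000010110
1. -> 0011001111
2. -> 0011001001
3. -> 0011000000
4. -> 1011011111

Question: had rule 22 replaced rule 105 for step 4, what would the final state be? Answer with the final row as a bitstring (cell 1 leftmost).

0100100000

(re-executing step 4 under rule 22; state before step 4: 0011000000)
4. -> 0100100000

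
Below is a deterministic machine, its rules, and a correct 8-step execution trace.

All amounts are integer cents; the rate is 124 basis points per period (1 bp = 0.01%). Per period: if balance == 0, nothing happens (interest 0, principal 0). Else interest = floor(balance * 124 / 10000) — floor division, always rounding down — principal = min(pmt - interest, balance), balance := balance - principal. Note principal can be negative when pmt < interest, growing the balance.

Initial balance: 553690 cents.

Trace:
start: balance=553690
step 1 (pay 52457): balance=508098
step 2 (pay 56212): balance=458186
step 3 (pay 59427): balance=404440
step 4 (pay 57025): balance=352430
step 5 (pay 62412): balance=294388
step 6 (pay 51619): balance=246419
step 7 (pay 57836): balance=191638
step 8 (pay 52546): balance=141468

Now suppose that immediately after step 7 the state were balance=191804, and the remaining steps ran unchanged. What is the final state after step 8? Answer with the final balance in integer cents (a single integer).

state after step 7 := balance=191804
step 8 (pay 52546): balance=141636

141636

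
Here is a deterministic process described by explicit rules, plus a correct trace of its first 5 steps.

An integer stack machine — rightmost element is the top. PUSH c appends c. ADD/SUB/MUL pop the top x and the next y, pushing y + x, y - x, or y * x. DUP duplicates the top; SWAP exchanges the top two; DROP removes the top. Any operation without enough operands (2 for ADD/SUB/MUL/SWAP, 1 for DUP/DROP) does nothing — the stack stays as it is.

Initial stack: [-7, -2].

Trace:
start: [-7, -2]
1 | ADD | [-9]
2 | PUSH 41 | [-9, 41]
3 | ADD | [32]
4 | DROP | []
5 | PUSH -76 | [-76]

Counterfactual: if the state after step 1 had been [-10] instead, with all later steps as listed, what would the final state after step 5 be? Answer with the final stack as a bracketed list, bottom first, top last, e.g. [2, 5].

[-76]

state after step 1 := [-10]
2 | PUSH 41 | [-10, 41]
3 | ADD | [31]
4 | DROP | []
5 | PUSH -76 | [-76]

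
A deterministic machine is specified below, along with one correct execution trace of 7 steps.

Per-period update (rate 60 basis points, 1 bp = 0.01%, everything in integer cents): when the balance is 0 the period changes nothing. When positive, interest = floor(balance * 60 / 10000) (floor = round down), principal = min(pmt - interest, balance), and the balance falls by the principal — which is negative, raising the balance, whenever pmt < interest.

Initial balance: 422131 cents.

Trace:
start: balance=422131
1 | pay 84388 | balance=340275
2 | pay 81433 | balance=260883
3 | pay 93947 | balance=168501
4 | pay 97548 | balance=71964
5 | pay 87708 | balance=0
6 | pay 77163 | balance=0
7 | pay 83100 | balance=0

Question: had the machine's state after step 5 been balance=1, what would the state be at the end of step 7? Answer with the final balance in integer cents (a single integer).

0

state after step 5 := balance=1
6 | pay 77163 | balance=0
7 | pay 83100 | balance=0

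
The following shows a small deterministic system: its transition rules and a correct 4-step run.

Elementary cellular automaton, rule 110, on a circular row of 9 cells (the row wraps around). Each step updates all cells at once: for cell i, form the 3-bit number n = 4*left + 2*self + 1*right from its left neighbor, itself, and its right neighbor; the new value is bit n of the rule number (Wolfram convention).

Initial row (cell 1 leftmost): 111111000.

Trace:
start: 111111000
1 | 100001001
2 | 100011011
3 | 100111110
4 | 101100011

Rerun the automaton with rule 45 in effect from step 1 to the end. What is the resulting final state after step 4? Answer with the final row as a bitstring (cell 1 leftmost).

010010100

(re-executing steps 1..4 under rule 45; state before step 1: 111111000)
1 | 100000010
2 | 101111011
3 | 011000110
4 | 010010100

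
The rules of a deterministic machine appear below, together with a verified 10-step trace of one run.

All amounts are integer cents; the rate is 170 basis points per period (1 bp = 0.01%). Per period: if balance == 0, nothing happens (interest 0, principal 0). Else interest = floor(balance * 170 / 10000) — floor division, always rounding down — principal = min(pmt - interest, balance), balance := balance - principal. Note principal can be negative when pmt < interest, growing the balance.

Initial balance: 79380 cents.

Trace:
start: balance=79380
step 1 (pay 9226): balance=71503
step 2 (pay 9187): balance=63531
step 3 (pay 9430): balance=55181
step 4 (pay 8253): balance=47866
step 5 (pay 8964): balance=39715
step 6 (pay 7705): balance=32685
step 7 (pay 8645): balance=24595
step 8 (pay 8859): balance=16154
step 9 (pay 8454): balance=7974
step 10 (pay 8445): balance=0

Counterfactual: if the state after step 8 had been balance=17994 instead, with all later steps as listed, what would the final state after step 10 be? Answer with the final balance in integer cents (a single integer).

state after step 8 := balance=17994
step 9 (pay 8454): balance=9845
step 10 (pay 8445): balance=1567

1567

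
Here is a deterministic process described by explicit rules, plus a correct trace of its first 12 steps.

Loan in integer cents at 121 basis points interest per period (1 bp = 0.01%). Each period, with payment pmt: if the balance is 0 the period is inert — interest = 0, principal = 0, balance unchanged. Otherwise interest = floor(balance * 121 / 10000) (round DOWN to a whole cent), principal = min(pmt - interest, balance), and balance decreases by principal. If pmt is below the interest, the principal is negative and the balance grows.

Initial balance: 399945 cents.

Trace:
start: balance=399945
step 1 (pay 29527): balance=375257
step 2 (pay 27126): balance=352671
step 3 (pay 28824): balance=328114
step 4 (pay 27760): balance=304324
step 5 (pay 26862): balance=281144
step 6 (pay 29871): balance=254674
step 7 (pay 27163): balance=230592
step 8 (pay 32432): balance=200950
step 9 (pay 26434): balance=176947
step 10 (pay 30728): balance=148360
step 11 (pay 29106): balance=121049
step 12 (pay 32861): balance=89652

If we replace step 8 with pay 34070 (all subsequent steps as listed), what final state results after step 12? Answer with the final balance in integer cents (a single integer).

87932

(re-executing from step 8 with the substitution; state before step 8: balance=230592)
step 8 (pay 34070): balance=199312
step 9 (pay 26434): balance=175289
step 10 (pay 30728): balance=146681
step 11 (pay 29106): balance=119349
step 12 (pay 32861): balance=87932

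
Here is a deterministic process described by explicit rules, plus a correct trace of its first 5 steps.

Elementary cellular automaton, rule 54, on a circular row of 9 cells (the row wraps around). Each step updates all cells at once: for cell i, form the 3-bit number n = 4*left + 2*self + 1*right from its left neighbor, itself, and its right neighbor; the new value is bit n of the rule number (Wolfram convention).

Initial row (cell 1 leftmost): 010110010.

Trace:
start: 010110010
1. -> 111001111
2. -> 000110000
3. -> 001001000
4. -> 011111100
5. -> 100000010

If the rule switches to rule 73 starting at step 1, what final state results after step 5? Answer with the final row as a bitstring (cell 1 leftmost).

010110100

(re-executing steps 1..5 under rule 73; state before step 1: 010110010)
1. -> 000110000
2. -> 110110111
3. -> 010110100
4. -> 000110001
5. -> 010110100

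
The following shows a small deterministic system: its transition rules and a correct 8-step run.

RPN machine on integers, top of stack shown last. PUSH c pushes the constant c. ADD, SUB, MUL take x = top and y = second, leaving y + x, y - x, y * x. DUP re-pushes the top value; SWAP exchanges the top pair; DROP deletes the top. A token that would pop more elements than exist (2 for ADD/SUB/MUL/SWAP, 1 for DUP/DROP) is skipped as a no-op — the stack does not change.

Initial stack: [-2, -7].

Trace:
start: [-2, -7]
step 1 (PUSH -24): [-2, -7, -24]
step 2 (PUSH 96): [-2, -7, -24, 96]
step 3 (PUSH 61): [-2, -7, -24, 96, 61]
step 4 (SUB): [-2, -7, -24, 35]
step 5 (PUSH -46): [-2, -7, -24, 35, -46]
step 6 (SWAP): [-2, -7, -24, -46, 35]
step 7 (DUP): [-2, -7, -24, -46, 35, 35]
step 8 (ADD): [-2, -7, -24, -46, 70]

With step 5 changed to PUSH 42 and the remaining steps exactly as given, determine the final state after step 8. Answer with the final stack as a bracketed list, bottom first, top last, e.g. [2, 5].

(re-executing from step 5 with the substitution; state before step 5: [-2, -7, -24, 35])
step 5 (PUSH 42): [-2, -7, -24, 35, 42]
step 6 (SWAP): [-2, -7, -24, 42, 35]
step 7 (DUP): [-2, -7, -24, 42, 35, 35]
step 8 (ADD): [-2, -7, -24, 42, 70]

[-2, -7, -24, 42, 70]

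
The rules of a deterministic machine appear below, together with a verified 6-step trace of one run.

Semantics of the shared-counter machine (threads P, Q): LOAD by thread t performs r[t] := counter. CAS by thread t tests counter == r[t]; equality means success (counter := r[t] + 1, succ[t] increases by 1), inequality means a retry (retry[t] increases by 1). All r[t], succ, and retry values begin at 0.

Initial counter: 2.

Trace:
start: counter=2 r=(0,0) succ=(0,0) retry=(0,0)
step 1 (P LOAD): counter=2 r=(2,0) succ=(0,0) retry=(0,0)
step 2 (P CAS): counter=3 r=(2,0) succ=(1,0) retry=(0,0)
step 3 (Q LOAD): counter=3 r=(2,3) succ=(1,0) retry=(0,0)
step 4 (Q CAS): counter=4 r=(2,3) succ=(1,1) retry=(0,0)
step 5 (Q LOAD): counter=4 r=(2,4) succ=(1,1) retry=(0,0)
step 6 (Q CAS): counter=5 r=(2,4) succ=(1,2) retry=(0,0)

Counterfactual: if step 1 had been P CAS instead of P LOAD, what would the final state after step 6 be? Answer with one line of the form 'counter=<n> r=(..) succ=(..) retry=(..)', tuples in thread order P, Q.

counter=4 r=(0,3) succ=(0,2) retry=(2,0)

(re-executing from step 1 with the substitution; state before step 1: counter=2 r=(0,0) succ=(0,0) retry=(0,0))
step 1 (P CAS): counter=2 r=(0,0) succ=(0,0) retry=(1,0)
step 2 (P CAS): counter=2 r=(0,0) succ=(0,0) retry=(2,0)
step 3 (Q LOAD): counter=2 r=(0,2) succ=(0,0) retry=(2,0)
step 4 (Q CAS): counter=3 r=(0,2) succ=(0,1) retry=(2,0)
step 5 (Q LOAD): counter=3 r=(0,3) succ=(0,1) retry=(2,0)
step 6 (Q CAS): counter=4 r=(0,3) succ=(0,2) retry=(2,0)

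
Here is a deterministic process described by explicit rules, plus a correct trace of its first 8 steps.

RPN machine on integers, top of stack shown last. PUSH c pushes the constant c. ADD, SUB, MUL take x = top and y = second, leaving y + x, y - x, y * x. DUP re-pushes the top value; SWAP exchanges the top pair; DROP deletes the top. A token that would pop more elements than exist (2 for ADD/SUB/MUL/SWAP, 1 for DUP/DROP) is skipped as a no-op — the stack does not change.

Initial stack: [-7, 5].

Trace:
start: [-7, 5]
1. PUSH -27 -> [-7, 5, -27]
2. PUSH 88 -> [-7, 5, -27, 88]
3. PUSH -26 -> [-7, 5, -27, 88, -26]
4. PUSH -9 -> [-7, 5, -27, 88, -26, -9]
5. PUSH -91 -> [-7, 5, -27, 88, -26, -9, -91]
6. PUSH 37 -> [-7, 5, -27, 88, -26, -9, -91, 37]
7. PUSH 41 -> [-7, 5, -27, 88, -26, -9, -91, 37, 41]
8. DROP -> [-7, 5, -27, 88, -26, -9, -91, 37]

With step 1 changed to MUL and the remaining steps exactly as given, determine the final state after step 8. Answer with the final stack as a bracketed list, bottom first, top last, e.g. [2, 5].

(re-executing from step 1 with the substitution; state before step 1: [-7, 5])
1. MUL -> [-35]
2. PUSH 88 -> [-35, 88]
3. PUSH -26 -> [-35, 88, -26]
4. PUSH -9 -> [-35, 88, -26, -9]
5. PUSH -91 -> [-35, 88, -26, -9, -91]
6. PUSH 37 -> [-35, 88, -26, -9, -91, 37]
7. PUSH 41 -> [-35, 88, -26, -9, -91, 37, 41]
8. DROP -> [-35, 88, -26, -9, -91, 37]

[-35, 88, -26, -9, -91, 37]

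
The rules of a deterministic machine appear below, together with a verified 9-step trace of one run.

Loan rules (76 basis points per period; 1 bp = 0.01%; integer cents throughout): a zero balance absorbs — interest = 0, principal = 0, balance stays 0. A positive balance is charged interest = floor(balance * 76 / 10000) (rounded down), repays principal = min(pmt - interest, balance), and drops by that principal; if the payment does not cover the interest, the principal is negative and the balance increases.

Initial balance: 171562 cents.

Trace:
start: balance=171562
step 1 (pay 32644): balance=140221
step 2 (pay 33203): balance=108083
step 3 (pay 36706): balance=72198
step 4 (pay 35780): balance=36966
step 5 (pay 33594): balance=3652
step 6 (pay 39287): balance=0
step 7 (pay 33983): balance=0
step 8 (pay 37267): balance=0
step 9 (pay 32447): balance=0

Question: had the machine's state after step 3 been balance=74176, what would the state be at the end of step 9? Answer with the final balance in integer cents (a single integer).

0

state after step 3 := balance=74176
step 4 (pay 35780): balance=38959
step 5 (pay 33594): balance=5661
step 6 (pay 39287): balance=0
step 7 (pay 33983): balance=0
step 8 (pay 37267): balance=0
step 9 (pay 32447): balance=0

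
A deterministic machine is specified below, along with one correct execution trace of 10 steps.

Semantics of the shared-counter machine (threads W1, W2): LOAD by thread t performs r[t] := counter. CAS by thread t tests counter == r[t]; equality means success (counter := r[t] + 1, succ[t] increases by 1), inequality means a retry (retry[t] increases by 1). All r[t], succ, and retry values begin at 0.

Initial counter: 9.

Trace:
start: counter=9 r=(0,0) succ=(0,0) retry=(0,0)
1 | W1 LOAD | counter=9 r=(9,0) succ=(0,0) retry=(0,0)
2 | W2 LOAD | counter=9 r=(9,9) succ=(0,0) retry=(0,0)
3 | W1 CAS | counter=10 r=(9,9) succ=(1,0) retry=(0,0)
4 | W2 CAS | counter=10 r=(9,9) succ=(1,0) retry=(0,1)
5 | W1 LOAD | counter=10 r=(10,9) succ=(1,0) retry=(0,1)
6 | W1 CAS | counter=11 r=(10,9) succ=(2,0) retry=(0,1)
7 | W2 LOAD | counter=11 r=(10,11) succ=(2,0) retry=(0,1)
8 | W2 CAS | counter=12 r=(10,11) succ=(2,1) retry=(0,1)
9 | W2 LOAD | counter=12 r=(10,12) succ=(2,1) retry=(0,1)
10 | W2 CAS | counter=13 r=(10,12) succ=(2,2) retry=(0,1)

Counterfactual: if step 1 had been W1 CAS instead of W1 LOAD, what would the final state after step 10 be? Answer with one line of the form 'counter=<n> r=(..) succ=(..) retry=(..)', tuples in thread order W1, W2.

(re-executing from step 1 with the substitution; state before step 1: counter=9 r=(0,0) succ=(0,0) retry=(0,0))
1 | W1 CAS | counter=9 r=(0,0) succ=(0,0) retry=(1,0)
2 | W2 LOAD | counter=9 r=(0,9) succ=(0,0) retry=(1,0)
3 | W1 CAS | counter=9 r=(0,9) succ=(0,0) retry=(2,0)
4 | W2 CAS | counter=10 r=(0,9) succ=(0,1) retry=(2,0)
5 | W1 LOAD | counter=10 r=(10,9) succ=(0,1) retry=(2,0)
6 | W1 CAS | counter=11 r=(10,9) succ=(1,1) retry=(2,0)
7 | W2 LOAD | counter=11 r=(10,11) succ=(1,1) retry=(2,0)
8 | W2 CAS | counter=12 r=(10,11) succ=(1,2) retry=(2,0)
9 | W2 LOAD | counter=12 r=(10,12) succ=(1,2) retry=(2,0)
10 | W2 CAS | counter=13 r=(10,12) succ=(1,3) retry=(2,0)

counter=13 r=(10,12) succ=(1,3) retry=(2,0)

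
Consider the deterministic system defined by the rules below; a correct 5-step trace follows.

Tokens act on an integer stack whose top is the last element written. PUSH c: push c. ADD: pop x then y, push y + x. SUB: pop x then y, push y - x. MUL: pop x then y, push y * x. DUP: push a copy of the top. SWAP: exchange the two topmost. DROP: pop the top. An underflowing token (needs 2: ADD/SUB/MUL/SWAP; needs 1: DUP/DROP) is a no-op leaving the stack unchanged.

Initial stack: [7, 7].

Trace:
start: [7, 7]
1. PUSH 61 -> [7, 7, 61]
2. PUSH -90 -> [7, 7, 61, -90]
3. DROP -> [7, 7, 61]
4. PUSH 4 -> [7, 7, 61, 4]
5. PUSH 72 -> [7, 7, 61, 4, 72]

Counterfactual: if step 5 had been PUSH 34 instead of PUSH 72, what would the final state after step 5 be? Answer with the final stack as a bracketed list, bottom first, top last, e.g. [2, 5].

[7, 7, 61, 4, 34]

(re-executing from step 5 with the substitution; state before step 5: [7, 7, 61, 4])
5. PUSH 34 -> [7, 7, 61, 4, 34]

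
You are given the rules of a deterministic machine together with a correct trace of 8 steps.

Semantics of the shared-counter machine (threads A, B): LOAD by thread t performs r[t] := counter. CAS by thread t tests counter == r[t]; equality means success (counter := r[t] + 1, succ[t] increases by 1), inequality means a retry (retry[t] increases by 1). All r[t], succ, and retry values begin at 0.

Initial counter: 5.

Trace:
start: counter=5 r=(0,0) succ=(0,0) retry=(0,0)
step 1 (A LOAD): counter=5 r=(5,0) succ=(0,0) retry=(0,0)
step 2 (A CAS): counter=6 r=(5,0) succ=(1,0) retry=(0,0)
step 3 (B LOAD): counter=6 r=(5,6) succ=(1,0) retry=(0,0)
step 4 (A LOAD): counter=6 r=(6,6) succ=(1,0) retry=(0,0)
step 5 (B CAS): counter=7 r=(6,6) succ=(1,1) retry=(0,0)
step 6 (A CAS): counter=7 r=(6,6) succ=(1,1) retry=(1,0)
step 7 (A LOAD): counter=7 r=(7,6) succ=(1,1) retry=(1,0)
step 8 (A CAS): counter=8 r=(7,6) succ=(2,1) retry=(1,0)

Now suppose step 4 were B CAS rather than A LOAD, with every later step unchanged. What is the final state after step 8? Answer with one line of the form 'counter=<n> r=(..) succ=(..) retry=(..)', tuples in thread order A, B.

(re-executing from step 4 with the substitution; state before step 4: counter=6 r=(5,6) succ=(1,0) retry=(0,0))
step 4 (B CAS): counter=7 r=(5,6) succ=(1,1) retry=(0,0)
step 5 (B CAS): counter=7 r=(5,6) succ=(1,1) retry=(0,1)
step 6 (A CAS): counter=7 r=(5,6) succ=(1,1) retry=(1,1)
step 7 (A LOAD): counter=7 r=(7,6) succ=(1,1) retry=(1,1)
step 8 (A CAS): counter=8 r=(7,6) succ=(2,1) retry=(1,1)

counter=8 r=(7,6) succ=(2,1) retry=(1,1)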